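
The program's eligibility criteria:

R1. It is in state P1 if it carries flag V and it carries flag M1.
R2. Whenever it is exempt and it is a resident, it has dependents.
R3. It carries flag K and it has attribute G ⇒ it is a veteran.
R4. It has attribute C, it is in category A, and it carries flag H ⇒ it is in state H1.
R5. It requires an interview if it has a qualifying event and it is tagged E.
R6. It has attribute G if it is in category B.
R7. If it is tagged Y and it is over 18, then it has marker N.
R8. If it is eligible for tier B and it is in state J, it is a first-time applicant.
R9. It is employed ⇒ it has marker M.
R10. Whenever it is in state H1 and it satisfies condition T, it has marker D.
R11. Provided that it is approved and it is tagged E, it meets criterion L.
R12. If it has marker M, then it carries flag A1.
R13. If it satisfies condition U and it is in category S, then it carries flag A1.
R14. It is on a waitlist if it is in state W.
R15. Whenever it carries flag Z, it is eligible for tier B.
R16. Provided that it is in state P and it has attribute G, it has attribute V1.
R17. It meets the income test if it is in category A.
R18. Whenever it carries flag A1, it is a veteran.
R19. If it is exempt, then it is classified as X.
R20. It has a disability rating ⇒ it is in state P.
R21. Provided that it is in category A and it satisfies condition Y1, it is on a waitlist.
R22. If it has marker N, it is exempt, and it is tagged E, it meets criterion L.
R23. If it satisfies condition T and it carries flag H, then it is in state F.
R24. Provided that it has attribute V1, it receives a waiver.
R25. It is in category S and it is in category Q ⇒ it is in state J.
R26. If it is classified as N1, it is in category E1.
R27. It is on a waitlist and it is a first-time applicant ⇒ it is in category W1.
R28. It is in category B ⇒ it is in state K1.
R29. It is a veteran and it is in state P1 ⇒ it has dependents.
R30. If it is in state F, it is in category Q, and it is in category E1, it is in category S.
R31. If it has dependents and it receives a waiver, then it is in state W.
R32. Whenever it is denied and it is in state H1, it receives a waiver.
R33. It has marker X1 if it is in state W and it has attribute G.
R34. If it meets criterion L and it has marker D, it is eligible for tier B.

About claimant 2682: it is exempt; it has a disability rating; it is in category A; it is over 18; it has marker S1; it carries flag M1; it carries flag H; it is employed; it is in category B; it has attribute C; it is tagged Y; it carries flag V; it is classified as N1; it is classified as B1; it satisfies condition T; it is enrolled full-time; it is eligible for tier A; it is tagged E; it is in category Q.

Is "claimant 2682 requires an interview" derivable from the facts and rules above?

No

Forward chaining from the given facts derives: is in state P1, is in state H1, has attribute G, has marker N, has marker M, has marker D, carries flag A1, meets the income test, is a veteran, is classified as X, is in state P, meets criterion L, is in state F, is in category E1, is in state K1, has dependents, is in category S, is eligible for tier B, has attribute V1, receives a waiver, is in state J, is in state W, has marker X1, is a first-time applicant, is on a waitlist, is in category W1.
The only rule concluding "it requires an interview" is R5, which needs "it has a qualifying event"; that is never established.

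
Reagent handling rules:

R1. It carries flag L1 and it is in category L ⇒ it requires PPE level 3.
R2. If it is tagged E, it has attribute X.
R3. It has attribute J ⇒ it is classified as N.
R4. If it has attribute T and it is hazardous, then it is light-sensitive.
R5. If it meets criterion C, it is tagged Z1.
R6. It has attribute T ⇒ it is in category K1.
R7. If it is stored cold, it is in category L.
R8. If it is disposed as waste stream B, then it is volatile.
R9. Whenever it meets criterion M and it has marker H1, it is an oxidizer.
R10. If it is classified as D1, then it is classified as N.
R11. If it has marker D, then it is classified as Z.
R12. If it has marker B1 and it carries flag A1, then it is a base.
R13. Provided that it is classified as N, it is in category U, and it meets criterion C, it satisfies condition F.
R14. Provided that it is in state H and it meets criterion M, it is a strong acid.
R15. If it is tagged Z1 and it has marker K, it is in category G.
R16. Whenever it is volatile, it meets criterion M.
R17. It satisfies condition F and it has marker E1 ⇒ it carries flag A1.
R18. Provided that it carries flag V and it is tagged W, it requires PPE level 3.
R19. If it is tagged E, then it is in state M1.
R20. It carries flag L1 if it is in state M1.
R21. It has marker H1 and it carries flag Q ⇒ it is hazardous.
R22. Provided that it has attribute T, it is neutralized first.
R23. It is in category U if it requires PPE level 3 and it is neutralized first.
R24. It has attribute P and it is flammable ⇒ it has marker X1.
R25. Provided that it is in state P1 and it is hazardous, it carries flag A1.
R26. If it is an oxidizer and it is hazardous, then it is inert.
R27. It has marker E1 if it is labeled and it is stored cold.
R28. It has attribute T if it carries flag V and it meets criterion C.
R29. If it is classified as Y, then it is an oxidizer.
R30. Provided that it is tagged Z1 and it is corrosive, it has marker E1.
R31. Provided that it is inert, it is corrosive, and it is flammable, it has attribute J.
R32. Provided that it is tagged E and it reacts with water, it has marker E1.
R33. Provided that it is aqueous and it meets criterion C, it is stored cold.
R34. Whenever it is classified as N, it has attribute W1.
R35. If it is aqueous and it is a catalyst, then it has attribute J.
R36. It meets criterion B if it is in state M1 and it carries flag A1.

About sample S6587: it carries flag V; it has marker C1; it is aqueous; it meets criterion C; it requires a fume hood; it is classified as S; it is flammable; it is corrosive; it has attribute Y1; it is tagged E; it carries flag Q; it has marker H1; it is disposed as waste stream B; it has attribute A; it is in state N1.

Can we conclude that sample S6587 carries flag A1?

By R5 (it meets criterion C): it is tagged Z1.
By R8 (it is disposed as waste stream B): it is volatile.
By R16 (it is volatile): it meets criterion M.
By R19 (it is tagged E): it is in state M1.
By R20 (it is in state M1): it carries flag L1.
By R21 (it has marker H1, it carries flag Q): it is hazardous.
By R28 (it carries flag V, it meets criterion C): it has attribute T.
By R30 (it is tagged Z1, it is corrosive): it has marker E1.
By R33 (it is aqueous, it meets criterion C): it is stored cold.
By R7 (it is stored cold): it is in category L.
By R9 (it meets criterion M, it has marker H1): it is an oxidizer.
By R22 (it has attribute T): it is neutralized first.
By R26 (it is an oxidizer, it is hazardous): it is inert.
By R31 (it is inert, it is corrosive, it is flammable): it has attribute J.
By R1 (it carries flag L1, it is in category L): it requires PPE level 3.
By R3 (it has attribute J): it is classified as N.
By R23 (it requires PPE level 3, it is neutralized first): it is in category U.
By R13 (it is classified as N, it is in category U, it meets criterion C): it satisfies condition F.
By R17 (it satisfies condition F, it has marker E1): it carries flag A1.

Yes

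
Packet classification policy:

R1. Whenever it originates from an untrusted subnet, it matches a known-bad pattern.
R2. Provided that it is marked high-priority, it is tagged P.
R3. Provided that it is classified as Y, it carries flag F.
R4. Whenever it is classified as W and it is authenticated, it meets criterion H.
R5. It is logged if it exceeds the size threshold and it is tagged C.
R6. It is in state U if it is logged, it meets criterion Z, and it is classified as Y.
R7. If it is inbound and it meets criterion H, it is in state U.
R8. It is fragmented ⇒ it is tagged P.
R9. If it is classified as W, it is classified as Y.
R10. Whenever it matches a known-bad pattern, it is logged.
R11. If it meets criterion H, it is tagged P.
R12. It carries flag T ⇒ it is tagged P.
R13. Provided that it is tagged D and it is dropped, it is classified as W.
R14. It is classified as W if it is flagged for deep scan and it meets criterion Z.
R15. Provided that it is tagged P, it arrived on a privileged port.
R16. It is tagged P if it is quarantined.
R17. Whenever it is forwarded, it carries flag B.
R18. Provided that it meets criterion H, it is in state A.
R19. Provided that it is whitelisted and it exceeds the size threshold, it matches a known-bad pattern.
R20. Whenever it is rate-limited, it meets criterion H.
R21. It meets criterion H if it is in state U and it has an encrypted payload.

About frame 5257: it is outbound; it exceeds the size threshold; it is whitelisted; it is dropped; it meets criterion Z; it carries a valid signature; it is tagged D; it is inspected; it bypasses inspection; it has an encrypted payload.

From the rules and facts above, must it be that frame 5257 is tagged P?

Yes

By R13 (it is tagged D, it is dropped): it is classified as W.
By R19 (it is whitelisted, it exceeds the size threshold): it matches a known-bad pattern.
By R9 (it is classified as W): it is classified as Y.
By R10 (it matches a known-bad pattern): it is logged.
By R6 (it is logged, it meets criterion Z, it is classified as Y): it is in state U.
By R21 (it is in state U, it has an encrypted payload): it meets criterion H.
By R11 (it meets criterion H): it is tagged P.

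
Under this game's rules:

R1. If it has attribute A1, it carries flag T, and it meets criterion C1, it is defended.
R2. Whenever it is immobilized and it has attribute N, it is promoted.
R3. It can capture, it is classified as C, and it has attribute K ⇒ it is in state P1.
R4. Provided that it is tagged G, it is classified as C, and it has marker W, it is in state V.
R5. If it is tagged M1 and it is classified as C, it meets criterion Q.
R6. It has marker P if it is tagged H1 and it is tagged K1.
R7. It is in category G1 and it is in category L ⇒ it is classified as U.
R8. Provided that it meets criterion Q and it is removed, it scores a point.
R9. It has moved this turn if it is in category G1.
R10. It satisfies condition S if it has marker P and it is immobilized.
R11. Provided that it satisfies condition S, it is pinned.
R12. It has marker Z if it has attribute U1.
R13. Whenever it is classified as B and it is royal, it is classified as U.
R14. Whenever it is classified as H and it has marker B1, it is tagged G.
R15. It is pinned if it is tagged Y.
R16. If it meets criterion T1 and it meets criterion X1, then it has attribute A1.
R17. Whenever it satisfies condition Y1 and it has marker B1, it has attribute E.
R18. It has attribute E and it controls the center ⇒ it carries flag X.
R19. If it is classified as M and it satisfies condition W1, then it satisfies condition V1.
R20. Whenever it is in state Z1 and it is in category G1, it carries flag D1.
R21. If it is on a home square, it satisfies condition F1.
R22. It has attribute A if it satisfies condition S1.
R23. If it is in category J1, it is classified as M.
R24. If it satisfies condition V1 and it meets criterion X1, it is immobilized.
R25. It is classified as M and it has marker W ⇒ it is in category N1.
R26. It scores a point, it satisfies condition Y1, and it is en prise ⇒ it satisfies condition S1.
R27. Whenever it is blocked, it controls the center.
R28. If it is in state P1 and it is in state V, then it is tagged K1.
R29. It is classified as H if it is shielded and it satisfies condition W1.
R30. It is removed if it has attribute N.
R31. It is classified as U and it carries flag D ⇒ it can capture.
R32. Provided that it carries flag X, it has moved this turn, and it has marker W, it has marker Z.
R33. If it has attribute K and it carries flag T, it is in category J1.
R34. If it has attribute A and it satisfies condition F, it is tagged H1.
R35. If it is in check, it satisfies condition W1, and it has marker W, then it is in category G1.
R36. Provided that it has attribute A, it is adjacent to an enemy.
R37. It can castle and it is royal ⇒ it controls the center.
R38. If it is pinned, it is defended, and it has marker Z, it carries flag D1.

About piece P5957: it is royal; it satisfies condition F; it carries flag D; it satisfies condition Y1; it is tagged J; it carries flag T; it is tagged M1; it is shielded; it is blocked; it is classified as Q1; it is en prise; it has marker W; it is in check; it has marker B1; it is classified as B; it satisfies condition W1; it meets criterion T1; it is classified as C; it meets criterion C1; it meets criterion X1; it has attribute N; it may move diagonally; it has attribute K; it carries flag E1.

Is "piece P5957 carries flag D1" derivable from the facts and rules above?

Yes

By R5 (it is tagged M1, it is classified as C): it meets criterion Q.
By R13 (it is classified as B, it is royal): it is classified as U.
By R16 (it meets criterion T1, it meets criterion X1): it has attribute A1.
By R17 (it satisfies condition Y1, it has marker B1): it has attribute E.
By R27 (it is blocked): it controls the center.
By R29 (it is shielded, it satisfies condition W1): it is classified as H.
By R30 (it has attribute N): it is removed.
By R31 (it is classified as U, it carries flag D): it can capture.
By R33 (it has attribute K, it carries flag T): it is in category J1.
By R35 (it is in check, it satisfies condition W1, it has marker W): it is in category G1.
By R1 (it has attribute A1, it carries flag T, it meets criterion C1): it is defended.
By R3 (it can capture, it is classified as C, it has attribute K): it is in state P1.
By R8 (it meets criterion Q, it is removed): it scores a point.
By R9 (it is in category G1): it has moved this turn.
By R14 (it is classified as H, it has marker B1): it is tagged G.
By R18 (it has attribute E, it controls the center): it carries flag X.
By R23 (it is in category J1): it is classified as M.
By R26 (it scores a point, it satisfies condition Y1, it is en prise): it satisfies condition S1.
By R32 (it carries flag X, it has moved this turn, it has marker W): it has marker Z.
By R4 (it is tagged G, it is classified as C, it has marker W): it is in state V.
By R19 (it is classified as M, it satisfies condition W1): it satisfies condition V1.
By R22 (it satisfies condition S1): it has attribute A.
By R24 (it satisfies condition V1, it meets criterion X1): it is immobilized.
By R28 (it is in state P1, it is in state V): it is tagged K1.
By R34 (it has attribute A, it satisfies condition F): it is tagged H1.
By R6 (it is tagged H1, it is tagged K1): it has marker P.
By R10 (it has marker P, it is immobilized): it satisfies condition S.
By R11 (it satisfies condition S): it is pinned.
By R38 (it is pinned, it is defended, it has marker Z): it carries flag D1.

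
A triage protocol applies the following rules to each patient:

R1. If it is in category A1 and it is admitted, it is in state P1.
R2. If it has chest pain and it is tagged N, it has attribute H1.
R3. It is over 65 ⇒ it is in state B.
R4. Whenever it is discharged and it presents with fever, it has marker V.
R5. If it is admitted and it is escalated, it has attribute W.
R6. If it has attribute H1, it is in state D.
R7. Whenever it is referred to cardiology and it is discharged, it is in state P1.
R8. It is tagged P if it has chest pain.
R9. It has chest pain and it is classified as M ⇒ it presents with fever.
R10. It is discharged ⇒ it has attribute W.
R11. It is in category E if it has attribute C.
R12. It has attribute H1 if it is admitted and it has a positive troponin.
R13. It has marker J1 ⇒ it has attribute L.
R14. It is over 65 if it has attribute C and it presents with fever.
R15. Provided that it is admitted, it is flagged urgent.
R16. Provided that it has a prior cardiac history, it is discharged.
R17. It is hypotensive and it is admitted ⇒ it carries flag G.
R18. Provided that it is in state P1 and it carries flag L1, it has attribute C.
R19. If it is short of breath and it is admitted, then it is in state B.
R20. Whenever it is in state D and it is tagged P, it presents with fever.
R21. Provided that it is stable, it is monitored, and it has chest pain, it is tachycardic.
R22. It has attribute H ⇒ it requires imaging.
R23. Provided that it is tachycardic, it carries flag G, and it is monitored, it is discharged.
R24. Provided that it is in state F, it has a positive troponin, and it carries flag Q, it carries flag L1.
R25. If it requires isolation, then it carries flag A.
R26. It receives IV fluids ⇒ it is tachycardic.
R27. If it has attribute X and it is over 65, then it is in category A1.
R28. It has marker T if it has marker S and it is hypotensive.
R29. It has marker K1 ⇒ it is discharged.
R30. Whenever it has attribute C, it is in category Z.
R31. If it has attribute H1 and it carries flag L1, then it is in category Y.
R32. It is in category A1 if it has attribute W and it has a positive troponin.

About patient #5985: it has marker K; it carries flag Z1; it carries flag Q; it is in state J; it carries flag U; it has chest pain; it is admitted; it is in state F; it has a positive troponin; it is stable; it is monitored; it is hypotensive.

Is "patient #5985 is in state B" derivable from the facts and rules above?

Yes

By R8 (it has chest pain): it is tagged P.
By R12 (it is admitted, it has a positive troponin): it has attribute H1.
By R17 (it is hypotensive, it is admitted): it carries flag G.
By R21 (it is stable, it is monitored, it has chest pain): it is tachycardic.
By R23 (it is tachycardic, it carries flag G, it is monitored): it is discharged.
By R24 (it is in state F, it has a positive troponin, it carries flag Q): it carries flag L1.
By R6 (it has attribute H1): it is in state D.
By R10 (it is discharged): it has attribute W.
By R20 (it is in state D, it is tagged P): it presents with fever.
By R32 (it has attribute W, it has a positive troponin): it is in category A1.
By R1 (it is in category A1, it is admitted): it is in state P1.
By R18 (it is in state P1, it carries flag L1): it has attribute C.
By R14 (it has attribute C, it presents with fever): it is over 65.
By R3 (it is over 65): it is in state B.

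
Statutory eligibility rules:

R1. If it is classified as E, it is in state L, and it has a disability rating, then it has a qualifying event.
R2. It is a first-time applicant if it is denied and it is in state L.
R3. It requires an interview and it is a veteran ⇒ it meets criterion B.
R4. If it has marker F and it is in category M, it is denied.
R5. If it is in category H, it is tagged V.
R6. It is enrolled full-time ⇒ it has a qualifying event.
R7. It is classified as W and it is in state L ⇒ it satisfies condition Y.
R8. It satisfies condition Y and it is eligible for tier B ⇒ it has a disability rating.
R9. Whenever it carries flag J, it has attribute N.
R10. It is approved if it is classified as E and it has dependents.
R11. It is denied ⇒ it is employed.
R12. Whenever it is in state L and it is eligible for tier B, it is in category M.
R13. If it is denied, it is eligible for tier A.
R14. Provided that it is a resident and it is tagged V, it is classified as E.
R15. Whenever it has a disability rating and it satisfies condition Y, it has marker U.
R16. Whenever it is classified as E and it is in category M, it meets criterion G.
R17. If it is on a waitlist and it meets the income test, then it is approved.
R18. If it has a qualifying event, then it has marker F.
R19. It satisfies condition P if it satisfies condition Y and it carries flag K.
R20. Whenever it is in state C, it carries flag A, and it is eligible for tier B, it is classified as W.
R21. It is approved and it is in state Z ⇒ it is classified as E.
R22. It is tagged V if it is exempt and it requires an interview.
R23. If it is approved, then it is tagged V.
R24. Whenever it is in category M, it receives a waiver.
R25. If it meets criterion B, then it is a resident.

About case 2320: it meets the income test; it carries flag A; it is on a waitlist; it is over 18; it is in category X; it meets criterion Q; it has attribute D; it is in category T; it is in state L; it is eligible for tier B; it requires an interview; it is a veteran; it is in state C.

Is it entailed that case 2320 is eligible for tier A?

By R3 (it requires an interview, it is a veteran): it meets criterion B.
By R12 (it is in state L, it is eligible for tier B): it is in category M.
By R17 (it is on a waitlist, it meets the income test): it is approved.
By R20 (it is in state C, it carries flag A, it is eligible for tier B): it is classified as W.
By R23 (it is approved): it is tagged V.
By R25 (it meets criterion B): it is a resident.
By R7 (it is classified as W, it is in state L): it satisfies condition Y.
By R8 (it satisfies condition Y, it is eligible for tier B): it has a disability rating.
By R14 (it is a resident, it is tagged V): it is classified as E.
By R1 (it is classified as E, it is in state L, it has a disability rating): it has a qualifying event.
By R18 (it has a qualifying event): it has marker F.
By R4 (it has marker F, it is in category M): it is denied.
By R13 (it is denied): it is eligible for tier A.

Yes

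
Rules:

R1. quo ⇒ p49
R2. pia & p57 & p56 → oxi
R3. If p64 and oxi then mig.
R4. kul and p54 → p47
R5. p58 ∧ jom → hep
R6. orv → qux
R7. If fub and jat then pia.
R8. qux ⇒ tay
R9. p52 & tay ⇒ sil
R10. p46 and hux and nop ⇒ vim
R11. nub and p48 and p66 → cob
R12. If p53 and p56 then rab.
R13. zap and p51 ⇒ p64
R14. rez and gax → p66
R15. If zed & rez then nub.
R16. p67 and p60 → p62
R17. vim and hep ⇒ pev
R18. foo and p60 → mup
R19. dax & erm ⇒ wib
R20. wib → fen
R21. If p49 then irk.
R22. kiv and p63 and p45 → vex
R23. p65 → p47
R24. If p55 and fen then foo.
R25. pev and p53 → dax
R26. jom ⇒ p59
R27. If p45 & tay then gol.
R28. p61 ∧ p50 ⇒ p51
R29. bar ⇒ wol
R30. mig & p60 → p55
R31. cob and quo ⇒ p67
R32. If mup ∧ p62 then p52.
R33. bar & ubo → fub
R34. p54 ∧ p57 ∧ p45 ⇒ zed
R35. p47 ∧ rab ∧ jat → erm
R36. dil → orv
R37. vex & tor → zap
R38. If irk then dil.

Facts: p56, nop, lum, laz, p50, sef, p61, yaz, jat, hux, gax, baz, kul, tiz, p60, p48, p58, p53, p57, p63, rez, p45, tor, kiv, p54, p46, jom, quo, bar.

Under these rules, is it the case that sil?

No

Forward chaining from the given facts derives: p49, p47, hep, vim, rab, p66, pev, irk, vex, dax, p59, p51, wol, zed, erm, zap, dil, p64, nub, wib, fen, orv, qux, tay, cob, gol, p67, p62.
The only rule concluding sil is R9, which needs p52; that is never established.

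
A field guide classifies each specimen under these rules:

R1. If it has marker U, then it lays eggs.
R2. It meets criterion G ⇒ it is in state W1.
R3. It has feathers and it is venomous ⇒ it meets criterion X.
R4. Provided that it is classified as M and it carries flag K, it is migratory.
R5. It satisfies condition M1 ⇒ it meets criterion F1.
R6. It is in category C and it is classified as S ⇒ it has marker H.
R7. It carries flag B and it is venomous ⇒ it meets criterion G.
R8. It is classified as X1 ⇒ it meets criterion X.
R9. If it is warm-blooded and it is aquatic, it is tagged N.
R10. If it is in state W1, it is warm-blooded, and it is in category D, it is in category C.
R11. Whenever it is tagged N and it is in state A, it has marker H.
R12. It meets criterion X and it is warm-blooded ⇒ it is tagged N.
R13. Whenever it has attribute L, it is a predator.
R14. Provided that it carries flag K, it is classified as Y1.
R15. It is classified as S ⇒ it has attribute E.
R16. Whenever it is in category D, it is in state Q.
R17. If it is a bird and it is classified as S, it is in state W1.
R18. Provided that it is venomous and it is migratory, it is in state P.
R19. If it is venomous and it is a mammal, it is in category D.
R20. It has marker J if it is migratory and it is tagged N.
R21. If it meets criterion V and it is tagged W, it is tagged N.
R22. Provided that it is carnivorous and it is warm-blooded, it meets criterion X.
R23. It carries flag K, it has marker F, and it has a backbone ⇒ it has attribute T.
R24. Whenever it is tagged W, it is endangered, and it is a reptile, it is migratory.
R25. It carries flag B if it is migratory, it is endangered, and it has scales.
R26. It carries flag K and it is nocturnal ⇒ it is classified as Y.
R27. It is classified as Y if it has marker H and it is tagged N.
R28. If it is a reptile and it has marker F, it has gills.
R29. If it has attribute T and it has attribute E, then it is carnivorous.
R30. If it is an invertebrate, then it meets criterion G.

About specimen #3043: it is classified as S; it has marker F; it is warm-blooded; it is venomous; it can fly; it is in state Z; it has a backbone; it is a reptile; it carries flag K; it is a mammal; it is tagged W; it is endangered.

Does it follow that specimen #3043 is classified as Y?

No

Forward chaining from the given facts derives: is classified as Y1, has attribute E, is in category D, has attribute T, is migratory, has gills, is carnivorous, is in state Q, is in state P, meets criterion X, is tagged N, has marker J.
Rules concluding "it is classified as Y": R26 needs "it is nocturnal"; R27 needs "it has marker H" — none of these are established.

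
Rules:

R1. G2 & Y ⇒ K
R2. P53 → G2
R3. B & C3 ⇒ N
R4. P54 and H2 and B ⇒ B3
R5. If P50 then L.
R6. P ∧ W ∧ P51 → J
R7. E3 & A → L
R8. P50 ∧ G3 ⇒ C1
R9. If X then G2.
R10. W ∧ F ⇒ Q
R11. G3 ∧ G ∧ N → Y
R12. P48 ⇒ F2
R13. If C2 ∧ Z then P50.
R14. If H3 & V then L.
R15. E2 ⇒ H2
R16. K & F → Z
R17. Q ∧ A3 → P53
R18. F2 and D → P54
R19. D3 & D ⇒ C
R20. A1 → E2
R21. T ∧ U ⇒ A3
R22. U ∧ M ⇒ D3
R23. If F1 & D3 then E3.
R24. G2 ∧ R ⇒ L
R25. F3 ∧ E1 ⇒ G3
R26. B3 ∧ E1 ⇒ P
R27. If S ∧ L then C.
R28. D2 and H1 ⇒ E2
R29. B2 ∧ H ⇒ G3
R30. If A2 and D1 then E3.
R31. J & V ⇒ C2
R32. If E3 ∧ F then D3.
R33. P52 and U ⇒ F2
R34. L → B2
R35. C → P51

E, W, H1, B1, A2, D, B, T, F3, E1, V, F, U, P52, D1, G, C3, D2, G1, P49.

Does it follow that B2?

N  (by R3: B, C3)
Q  (by R10: W, F)
A3  (by R21: T, U)
G3  (by R25: F3, E1)
E2  (by R28: D2, H1)
E3  (by R30: A2, D1)
D3  (by R32: E3, F)
F2  (by R33: P52, U)
Y  (by R11: G3, G, N)
H2  (by R15: E2)
P53  (by R17: Q, A3)
P54  (by R18: F2, D)
C  (by R19: D3, D)
P51  (by R35: C)
G2  (by R2: P53)
B3  (by R4: P54, H2, B)
P  (by R26: B3, E1)
K  (by R1: G2, Y)
J  (by R6: P, W, P51)
Z  (by R16: K, F)
C2  (by R31: J, V)
P50  (by R13: C2, Z)
L  (by R5: P50)
B2  (by R34: L)

Yes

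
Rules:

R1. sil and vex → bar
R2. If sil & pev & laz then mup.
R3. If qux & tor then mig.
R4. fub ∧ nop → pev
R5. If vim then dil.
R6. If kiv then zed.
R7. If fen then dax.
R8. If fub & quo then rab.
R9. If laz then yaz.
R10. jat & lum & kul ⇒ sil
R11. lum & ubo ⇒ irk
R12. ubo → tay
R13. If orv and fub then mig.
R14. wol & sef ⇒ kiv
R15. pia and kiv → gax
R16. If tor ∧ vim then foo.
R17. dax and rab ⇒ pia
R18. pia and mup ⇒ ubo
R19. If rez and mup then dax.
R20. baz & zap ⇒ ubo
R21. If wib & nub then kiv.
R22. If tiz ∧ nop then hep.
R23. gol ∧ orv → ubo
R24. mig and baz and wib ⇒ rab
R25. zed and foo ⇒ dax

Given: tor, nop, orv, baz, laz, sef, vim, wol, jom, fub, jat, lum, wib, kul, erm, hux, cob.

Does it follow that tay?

pev  (by R4: fub, nop)
sil  (by R10: jat, lum, kul)
mig  (by R13: orv, fub)
kiv  (by R14: wol, sef)
foo  (by R16: tor, vim)
rab  (by R24: mig, baz, wib)
mup  (by R2: sil, pev, laz)
zed  (by R6: kiv)
dax  (by R25: zed, foo)
pia  (by R17: dax, rab)
ubo  (by R18: pia, mup)
tay  (by R12: ubo)

Yes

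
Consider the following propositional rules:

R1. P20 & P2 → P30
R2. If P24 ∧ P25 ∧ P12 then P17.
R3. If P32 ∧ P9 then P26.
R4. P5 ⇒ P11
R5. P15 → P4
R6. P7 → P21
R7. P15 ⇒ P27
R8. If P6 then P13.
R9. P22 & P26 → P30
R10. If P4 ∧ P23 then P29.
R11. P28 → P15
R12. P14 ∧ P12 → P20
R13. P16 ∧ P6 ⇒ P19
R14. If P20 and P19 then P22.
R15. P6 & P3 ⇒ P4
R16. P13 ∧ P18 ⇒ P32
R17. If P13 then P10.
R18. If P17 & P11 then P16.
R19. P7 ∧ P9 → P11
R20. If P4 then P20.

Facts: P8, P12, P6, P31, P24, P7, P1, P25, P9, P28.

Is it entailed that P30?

Forward chaining from the given facts derives: P17, P21, P13, P15, P10, P11, P4, P27, P16, P20, P19, P22.
Rules concluding P30: R1 needs P2; R9 needs P26 — none of these are established.

No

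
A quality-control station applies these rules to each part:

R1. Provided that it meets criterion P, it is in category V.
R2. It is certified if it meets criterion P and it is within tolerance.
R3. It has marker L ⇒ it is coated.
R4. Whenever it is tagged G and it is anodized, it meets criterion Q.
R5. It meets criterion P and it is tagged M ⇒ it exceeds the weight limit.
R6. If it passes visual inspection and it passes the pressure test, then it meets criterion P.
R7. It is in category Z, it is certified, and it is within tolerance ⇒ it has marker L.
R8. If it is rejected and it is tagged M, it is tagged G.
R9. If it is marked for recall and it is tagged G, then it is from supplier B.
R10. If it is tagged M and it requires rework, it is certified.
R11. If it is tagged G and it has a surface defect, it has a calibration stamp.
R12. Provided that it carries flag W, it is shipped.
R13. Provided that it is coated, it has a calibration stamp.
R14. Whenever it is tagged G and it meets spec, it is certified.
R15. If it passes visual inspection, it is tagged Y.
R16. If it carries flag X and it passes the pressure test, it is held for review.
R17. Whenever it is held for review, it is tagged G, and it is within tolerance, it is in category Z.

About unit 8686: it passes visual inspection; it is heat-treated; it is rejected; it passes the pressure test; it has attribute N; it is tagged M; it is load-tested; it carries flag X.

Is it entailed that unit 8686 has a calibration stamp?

Forward chaining from the given facts derives: meets criterion P, is tagged G, is tagged Y, is held for review, is in category V, exceeds the weight limit.
Rules concluding "it has a calibration stamp": R11 needs "it has a surface defect"; R13 needs "it is coated" — none of these are established.

No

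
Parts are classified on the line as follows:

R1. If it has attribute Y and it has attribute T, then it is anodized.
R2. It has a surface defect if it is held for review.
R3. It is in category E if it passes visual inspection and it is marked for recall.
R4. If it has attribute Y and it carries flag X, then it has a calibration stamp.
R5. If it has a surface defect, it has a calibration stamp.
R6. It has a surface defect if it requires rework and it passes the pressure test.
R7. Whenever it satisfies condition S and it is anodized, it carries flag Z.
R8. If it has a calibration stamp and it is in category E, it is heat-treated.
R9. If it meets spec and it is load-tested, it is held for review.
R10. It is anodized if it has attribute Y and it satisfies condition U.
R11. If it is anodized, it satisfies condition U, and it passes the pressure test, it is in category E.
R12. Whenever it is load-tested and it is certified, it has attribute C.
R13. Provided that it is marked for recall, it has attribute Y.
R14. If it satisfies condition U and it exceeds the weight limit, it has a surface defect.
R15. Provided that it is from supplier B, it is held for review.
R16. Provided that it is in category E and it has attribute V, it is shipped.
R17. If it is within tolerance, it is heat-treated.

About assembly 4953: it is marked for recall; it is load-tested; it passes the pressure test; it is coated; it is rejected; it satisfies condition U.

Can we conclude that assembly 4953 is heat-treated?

Forward chaining from the given facts derives: has attribute Y, is anodized, is in category E.
Rules concluding "it is heat-treated": R8 needs "it has a calibration stamp"; R17 needs "it is within tolerance" — none of these are established.

No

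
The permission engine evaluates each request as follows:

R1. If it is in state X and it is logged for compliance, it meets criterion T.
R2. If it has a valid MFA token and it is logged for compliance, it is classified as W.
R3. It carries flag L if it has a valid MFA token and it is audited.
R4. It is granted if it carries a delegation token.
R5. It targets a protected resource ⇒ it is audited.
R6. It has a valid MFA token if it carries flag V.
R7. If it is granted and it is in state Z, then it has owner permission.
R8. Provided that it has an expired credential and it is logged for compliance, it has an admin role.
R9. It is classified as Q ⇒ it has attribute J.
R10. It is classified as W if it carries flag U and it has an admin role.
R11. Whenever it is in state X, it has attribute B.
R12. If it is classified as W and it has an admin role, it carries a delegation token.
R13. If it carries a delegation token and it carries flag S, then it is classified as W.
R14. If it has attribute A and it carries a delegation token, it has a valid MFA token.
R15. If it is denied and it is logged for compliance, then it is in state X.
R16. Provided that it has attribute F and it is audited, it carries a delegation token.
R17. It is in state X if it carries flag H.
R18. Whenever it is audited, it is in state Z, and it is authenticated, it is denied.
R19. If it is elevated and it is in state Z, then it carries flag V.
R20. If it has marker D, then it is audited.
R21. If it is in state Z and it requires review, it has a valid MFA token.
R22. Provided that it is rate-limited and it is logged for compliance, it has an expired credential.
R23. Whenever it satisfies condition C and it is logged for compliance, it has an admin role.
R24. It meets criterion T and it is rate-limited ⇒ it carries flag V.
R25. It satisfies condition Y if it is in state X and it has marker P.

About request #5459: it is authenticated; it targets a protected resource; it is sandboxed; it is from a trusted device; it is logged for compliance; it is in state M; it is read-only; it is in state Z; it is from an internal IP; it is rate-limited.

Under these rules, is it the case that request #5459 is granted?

By R5 (it targets a protected resource): it is audited.
By R18 (it is audited, it is in state Z, it is authenticated): it is denied.
By R22 (it is rate-limited, it is logged for compliance): it has an expired credential.
By R8 (it has an expired credential, it is logged for compliance): it has an admin role.
By R15 (it is denied, it is logged for compliance): it is in state X.
By R1 (it is in state X, it is logged for compliance): it meets criterion T.
By R24 (it meets criterion T, it is rate-limited): it carries flag V.
By R6 (it carries flag V): it has a valid MFA token.
By R2 (it has a valid MFA token, it is logged for compliance): it is classified as W.
By R12 (it is classified as W, it has an admin role): it carries a delegation token.
By R4 (it carries a delegation token): it is granted.

Yes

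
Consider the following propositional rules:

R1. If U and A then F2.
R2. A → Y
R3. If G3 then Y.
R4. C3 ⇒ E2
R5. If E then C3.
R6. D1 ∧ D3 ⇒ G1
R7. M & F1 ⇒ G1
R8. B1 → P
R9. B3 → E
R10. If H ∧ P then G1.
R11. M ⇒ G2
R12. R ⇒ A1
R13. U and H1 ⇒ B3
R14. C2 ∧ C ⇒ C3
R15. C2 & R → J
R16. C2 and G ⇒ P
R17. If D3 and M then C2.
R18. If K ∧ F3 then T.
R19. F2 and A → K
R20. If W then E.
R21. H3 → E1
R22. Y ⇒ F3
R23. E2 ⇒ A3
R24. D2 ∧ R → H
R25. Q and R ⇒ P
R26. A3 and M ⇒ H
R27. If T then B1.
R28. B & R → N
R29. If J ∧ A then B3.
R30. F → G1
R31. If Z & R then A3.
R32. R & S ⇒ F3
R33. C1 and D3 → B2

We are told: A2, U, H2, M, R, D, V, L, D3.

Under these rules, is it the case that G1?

Forward chaining from the given facts derives: G2, A1, C2, J.
Rules concluding G1: R6 needs D1; R7 needs F1; R10 needs H; R30 needs F — none of these are established.

No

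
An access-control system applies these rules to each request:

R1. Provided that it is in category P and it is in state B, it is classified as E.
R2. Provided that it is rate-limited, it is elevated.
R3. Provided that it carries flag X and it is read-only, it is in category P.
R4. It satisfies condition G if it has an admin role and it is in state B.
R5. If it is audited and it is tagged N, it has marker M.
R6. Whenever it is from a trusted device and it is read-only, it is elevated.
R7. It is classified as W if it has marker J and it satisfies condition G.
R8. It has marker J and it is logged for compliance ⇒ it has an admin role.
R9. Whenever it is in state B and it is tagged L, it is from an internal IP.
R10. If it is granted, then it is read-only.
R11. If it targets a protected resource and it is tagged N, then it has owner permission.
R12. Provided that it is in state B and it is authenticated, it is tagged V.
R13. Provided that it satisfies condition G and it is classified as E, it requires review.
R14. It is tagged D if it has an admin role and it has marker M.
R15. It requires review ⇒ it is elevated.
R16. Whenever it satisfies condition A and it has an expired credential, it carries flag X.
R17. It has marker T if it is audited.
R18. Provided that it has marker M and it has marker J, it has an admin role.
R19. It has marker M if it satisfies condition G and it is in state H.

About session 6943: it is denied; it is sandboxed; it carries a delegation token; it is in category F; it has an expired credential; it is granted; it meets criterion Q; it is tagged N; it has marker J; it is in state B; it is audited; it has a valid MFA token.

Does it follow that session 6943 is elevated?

Forward chaining from the given facts derives: has marker M, is read-only, has marker T, has an admin role, satisfies condition G, is classified as W, is tagged D.
Rules concluding "it is elevated": R2 needs "it is rate-limited"; R6 needs "it is from a trusted device"; R15 needs "it requires review" — none of these are established.

No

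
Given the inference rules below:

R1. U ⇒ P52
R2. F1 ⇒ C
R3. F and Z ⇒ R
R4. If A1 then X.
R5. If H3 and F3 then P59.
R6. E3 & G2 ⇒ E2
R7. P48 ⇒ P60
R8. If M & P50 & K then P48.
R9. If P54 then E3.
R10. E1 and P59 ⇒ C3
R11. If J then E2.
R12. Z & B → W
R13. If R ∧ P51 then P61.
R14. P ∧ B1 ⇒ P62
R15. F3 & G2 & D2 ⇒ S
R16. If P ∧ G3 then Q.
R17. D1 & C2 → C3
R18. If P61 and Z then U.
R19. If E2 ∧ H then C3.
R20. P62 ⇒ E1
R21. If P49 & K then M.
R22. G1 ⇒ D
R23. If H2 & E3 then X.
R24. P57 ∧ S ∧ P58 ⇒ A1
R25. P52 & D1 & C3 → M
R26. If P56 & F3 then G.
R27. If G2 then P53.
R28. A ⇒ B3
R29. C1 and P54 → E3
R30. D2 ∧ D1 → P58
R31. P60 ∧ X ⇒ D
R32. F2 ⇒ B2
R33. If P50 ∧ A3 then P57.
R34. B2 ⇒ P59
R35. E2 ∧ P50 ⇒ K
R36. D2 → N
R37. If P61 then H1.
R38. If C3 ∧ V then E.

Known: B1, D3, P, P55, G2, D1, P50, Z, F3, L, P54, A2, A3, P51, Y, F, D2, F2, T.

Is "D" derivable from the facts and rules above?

Yes

R  (by R3: F, Z)
E3  (by R9: P54)
P61  (by R13: R, P51)
P62  (by R14: P, B1)
S  (by R15: F3, G2, D2)
U  (by R18: P61, Z)
E1  (by R20: P62)
P58  (by R30: D2, D1)
B2  (by R32: F2)
P57  (by R33: P50, A3)
P59  (by R34: B2)
P52  (by R1: U)
E2  (by R6: E3, G2)
C3  (by R10: E1, P59)
A1  (by R24: P57, S, P58)
M  (by R25: P52, D1, C3)
K  (by R35: E2, P50)
X  (by R4: A1)
P48  (by R8: M, P50, K)
P60  (by R7: P48)
D  (by R31: P60, X)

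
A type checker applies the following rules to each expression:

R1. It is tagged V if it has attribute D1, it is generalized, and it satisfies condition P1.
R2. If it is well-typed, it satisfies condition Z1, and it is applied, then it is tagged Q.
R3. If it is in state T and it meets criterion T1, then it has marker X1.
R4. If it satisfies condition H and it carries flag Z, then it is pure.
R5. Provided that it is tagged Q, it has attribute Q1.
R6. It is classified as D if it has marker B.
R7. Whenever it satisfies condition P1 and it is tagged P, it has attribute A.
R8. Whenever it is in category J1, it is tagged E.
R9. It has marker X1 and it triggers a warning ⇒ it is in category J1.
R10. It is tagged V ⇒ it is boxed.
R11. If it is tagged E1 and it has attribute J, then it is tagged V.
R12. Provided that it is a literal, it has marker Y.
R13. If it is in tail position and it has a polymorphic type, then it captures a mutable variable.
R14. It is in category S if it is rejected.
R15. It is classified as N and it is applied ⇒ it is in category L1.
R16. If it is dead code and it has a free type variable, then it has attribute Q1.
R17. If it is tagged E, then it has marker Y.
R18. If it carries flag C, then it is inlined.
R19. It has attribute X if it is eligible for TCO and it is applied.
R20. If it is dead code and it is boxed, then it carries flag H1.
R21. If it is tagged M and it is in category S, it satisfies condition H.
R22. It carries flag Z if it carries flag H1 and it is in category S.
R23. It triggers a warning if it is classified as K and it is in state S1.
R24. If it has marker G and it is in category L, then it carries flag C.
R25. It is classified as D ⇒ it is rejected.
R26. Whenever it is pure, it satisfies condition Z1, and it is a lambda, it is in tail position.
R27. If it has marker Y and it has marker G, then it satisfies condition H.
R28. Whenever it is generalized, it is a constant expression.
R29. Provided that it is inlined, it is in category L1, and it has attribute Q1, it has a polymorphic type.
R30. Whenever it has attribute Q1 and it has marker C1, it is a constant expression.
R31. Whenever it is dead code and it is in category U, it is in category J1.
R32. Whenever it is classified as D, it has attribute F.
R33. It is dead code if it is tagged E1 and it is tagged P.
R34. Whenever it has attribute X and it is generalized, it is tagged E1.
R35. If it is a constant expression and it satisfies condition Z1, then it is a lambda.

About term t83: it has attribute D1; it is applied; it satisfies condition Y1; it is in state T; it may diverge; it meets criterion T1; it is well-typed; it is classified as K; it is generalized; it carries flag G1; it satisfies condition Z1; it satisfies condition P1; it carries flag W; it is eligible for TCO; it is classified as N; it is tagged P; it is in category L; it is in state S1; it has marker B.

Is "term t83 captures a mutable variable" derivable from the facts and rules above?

No

Forward chaining from the given facts derives: is tagged V, is tagged Q, has marker X1, has attribute Q1, is classified as D, has attribute A, is boxed, is in category L1, has attribute X, triggers a warning, is rejected, is a constant expression, has attribute F, is tagged E1, is a lambda, is in category J1, is in category S, is dead code, is tagged E, has marker Y, carries flag H1, carries flag Z.
The only rule concluding "it captures a mutable variable" is R13, which needs "it is in tail position"; that is never established.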